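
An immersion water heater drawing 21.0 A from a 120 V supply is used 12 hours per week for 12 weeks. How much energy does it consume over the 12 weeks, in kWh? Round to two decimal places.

Power = 21.0 A × 120 V = 2520 W = 2.52 kW
Runtime = 12 h/week × 12 weeks = 144 h
Energy = 2.52 kW × 144 h = 362.88 kWh

362.88 kWh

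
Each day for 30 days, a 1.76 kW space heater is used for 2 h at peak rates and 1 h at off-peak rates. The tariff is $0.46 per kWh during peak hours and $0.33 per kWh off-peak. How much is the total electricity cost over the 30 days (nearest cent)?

Peak energy = 1.76 kW × 2 h × 30 = 105.6 kWh
Off-peak energy = 1.76 kW × 1 h × 30 = 52.8 kWh
Cost = 105.6 × $0.46 + 52.8 × $0.33 = $48.576 + $17.424 = $66.00

$66.00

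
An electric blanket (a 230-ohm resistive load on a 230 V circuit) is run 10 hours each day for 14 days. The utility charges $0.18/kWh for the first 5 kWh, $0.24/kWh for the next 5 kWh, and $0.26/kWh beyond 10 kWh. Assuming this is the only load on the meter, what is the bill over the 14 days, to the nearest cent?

$7.87

Power = V²/R = 230²/230 = 230 W = 0.23 kW
Runtime = 10 h/day × 14 days = 140 h
Energy = 0.23 kW × 140 h = 32.2 kWh
Tier 1 (0–5 kWh): 5 × $0.18 = $0.9
Tier 2 (5–10 kWh): 5 × $0.24 = $1.2
Above 10 kWh: 22.2 × $0.26 = $5.772
Bill = $7.87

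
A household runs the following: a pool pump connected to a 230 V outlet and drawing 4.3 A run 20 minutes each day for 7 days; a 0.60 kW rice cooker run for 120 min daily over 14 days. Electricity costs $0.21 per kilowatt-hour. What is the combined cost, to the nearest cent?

$4.01

pool pump: Power = 4.3 A × 230 V = 989 W = 0.989 kW
pool pump: Runtime = 20 min × 7 = 140 min = 2.333333… h
pool pump: 0.989 kW × 2.333333… h = 2.307666… kWh
rice cooker: Runtime = 120 min × 14 = 1680 min = 28 h
rice cooker: 0.6 kW × 28 h = 16.8 kWh
Total energy = 19.107666… kWh
Cost = 19.107666… × $0.21 = $4.01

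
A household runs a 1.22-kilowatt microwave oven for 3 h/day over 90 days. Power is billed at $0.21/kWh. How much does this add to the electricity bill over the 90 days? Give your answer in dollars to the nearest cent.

Runtime = 3 h/day × 90 days = 270 h
Energy = 1.22 kW × 270 h = 329.4 kWh
Cost = 329.4 kWh × $0.21/kWh = $69.17

$69.17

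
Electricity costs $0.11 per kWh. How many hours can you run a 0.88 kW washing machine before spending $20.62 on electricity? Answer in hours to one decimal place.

213.0 h

Energy available = $20.62 ÷ $0.11/kWh = 187.4545 kWh
Hours = 187.4545 kWh ÷ 0.88 kW = 213.0 h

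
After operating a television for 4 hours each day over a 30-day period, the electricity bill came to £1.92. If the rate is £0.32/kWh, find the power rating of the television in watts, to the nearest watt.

50 W

Energy = £1.92 ÷ £0.32/kWh = 6 kWh
Runtime = 4 h/day × 30 days = 120 h
Power = 6 kWh ÷ 120 h = 0.05 kW = 50 W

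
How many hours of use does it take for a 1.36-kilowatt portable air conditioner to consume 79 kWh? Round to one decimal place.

58.1 h

Hours = 79 kWh ÷ 1.36 kW = 58.1 h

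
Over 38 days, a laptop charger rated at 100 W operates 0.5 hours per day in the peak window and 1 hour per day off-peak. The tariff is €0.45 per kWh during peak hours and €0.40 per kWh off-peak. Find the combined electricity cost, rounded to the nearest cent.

Peak energy = 0.1 kW × 0.5 h × 38 = 1.9 kWh
Off-peak energy = 0.1 kW × 1 h × 38 = 3.8 kWh
Cost = 1.9 × €0.45 + 3.8 × €0.40 = €0.855 + €1.52 = €2.38

€2.38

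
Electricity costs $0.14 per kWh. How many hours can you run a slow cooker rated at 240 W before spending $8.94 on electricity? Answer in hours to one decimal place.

266.1 h

Energy available = $8.94 ÷ $0.14/kWh = 63.8571 kWh
Hours = 63.8571 kWh ÷ 0.24 kW = 266.1 h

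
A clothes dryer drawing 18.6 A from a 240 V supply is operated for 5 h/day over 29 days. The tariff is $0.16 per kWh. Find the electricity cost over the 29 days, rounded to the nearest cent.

Power = 18.6 A × 240 V = 4464 W = 4.464 kW
Runtime = 5 h/day × 29 days = 145 h
Energy = 4.464 kW × 145 h = 647.28 kWh
Cost = 647.28 kWh × $0.16/kWh = $103.56

$103.56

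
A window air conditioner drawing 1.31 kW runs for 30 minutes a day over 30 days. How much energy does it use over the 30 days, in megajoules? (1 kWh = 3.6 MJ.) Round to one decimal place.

70.7 MJ

Runtime = 30 min × 30 = 900 min = 15 h
Energy = 1.31 kW × 15 h = 19.65 kWh
= 19.65 × 3.6 MJ = 70.7 MJ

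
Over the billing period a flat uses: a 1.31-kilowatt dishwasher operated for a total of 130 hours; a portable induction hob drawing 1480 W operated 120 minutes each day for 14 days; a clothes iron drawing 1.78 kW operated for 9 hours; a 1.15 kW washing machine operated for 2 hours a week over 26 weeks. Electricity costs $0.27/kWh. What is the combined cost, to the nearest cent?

$77.64

dishwasher: 1.31 kW × 130 h = 170.3 kWh
portable induction hob: Runtime = 120 min × 14 = 1680 min = 28 h
portable induction hob: 1.48 kW × 28 h = 41.44 kWh
clothes iron: 1.78 kW × 9 h = 16.02 kWh
washing machine: Runtime = 2 h/week × 26 weeks = 52 h
washing machine: 1.15 kW × 52 h = 59.8 kWh
Total energy = 287.56 kWh
Cost = 287.56 × $0.27 = $77.64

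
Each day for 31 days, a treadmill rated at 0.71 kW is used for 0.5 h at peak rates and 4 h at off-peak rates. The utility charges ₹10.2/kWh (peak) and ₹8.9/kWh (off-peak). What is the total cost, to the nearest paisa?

₹895.81

Peak energy = 0.71 kW × 0.5 h × 31 = 11.005 kWh
Off-peak energy = 0.71 kW × 4 h × 31 = 88.04 kWh
Cost = 11.005 × ₹10.2 + 88.04 × ₹8.9 = ₹112.251 + ₹783.556 = ₹895.81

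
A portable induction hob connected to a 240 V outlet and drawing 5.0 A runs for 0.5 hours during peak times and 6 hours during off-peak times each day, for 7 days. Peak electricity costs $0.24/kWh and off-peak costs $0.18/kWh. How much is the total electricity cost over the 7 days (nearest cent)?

$10.08

Power = 5.0 A × 240 V = 1200 W = 1.2 kW
Peak energy = 1.2 kW × 0.5 h × 7 = 4.2 kWh
Off-peak energy = 1.2 kW × 6 h × 7 = 50.4 kWh
Cost = 4.2 × $0.24 + 50.4 × $0.18 = $1.008 + $9.072 = $10.08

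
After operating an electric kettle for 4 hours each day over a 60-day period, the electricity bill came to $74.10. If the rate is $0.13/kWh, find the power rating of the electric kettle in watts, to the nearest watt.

Energy = $74.10 ÷ $0.13/kWh = 570 kWh
Runtime = 4 h/day × 60 days = 240 h
Power = 570 kWh ÷ 240 h = 2.375 kW = 2375 W

2375 W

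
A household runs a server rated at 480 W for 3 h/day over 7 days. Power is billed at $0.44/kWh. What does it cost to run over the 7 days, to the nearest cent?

Runtime = 3 h/day × 7 days = 21 h
Energy = 0.48 kW × 21 h = 10.08 kWh
Cost = 10.08 kWh × $0.44/kWh = $4.44

$4.44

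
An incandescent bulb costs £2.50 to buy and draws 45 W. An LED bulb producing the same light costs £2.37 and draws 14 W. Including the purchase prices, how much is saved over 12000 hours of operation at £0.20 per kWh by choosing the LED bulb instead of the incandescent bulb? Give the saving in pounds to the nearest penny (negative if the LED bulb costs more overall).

£74.53

incandescent bulb: £2.50 + (45/1000) kW × 12000 h × £0.20 = £2.50 + £108 = £110.5
LED bulb: £2.37 + (14/1000) kW × 12000 h × £0.20 = £2.37 + £33.6 = £35.97
Saving = £110.5 − £35.97 = £74.53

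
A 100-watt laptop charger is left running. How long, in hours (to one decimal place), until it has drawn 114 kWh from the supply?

Hours = 114 kWh ÷ 0.1 kW = 1140.0 h

1140.0 h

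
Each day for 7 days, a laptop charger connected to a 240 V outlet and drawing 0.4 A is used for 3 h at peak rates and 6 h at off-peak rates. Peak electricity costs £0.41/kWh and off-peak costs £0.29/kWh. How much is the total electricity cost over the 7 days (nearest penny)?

£2.00

Power = 0.4 A × 240 V = 96 W = 0.096 kW
Peak energy = 0.096 kW × 3 h × 7 = 2.016 kWh
Off-peak energy = 0.096 kW × 6 h × 7 = 4.032 kWh
Cost = 2.016 × £0.41 + 4.032 × £0.29 = £0.82656 + £1.16928 = £2.00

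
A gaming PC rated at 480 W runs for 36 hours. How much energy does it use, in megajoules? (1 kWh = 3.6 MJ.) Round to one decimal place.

Energy = 0.48 kW × 36 h = 17.28 kWh
= 17.28 × 3.6 MJ = 62.2 MJ

62.2 MJ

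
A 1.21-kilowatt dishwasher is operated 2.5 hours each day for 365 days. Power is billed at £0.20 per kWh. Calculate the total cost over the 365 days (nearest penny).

£220.83

Runtime = 2.5 h/day × 365 days = 912.5 h
Energy = 1.21 kW × 912.5 h = 1104.125 kWh
Cost = 1104.125 kWh × £0.20/kWh = £220.83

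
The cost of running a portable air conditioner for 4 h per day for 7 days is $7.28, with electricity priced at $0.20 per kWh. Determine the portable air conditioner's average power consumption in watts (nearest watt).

1300 W

Energy = $7.28 ÷ $0.20/kWh = 36.4 kWh
Runtime = 4 h/day × 7 days = 28 h
Power = 36.4 kWh ÷ 28 h = 1.3 kW = 1300 W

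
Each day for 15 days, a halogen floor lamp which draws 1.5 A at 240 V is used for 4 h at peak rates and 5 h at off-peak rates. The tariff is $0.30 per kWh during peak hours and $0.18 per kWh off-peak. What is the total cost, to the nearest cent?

Power = 1.5 A × 240 V = 360 W = 0.36 kW
Peak energy = 0.36 kW × 4 h × 15 = 21.6 kWh
Off-peak energy = 0.36 kW × 5 h × 15 = 27 kWh
Cost = 21.6 × $0.30 + 27 × $0.18 = $6.48 + $4.86 = $11.34

$11.34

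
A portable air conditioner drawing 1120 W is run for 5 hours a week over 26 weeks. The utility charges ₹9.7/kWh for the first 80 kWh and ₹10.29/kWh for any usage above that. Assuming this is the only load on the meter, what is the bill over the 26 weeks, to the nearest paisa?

Runtime = 5 h/week × 26 weeks = 130 h
Energy = 1.12 kW × 130 h = 145.6 kWh
Tier 1 (0–80 kWh): 80 × ₹9.7 = ₹776
Above 80 kWh: 65.6 × ₹10.29 = ₹675.024
Bill = ₹1451.02

₹1451.02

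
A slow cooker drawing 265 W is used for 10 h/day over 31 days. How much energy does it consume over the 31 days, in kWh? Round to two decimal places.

82.15 kWh

Runtime = 10 h/day × 31 days = 310 h
Energy = 0.265 kW × 310 h = 82.15 kWh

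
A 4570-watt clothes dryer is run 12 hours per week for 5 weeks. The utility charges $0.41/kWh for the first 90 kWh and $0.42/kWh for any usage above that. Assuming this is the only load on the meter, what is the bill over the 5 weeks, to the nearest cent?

$114.26

Runtime = 12 h/week × 5 weeks = 60 h
Energy = 4.57 kW × 60 h = 274.2 kWh
Tier 1 (0–90 kWh): 90 × $0.41 = $36.9
Above 90 kWh: 184.2 × $0.42 = $77.364
Bill = $114.26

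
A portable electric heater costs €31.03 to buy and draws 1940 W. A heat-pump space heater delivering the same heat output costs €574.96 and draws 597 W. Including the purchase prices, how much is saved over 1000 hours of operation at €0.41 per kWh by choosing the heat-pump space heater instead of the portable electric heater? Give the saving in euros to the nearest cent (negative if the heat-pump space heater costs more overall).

portable electric heater: €31.03 + (1940/1000) kW × 1000 h × €0.41 = €31.03 + €795.4 = €826.43
heat-pump space heater: €574.96 + (597/1000) kW × 1000 h × €0.41 = €574.96 + €244.77 = €819.73
Saving = €826.43 − €819.73 = €6.7

€6.70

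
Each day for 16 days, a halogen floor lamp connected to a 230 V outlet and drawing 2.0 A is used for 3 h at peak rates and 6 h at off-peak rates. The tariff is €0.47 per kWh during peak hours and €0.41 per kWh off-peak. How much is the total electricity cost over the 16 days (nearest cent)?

Power = 2.0 A × 230 V = 460 W = 0.46 kW
Peak energy = 0.46 kW × 3 h × 16 = 22.08 kWh
Off-peak energy = 0.46 kW × 6 h × 16 = 44.16 kWh
Cost = 22.08 × €0.47 + 44.16 × €0.41 = €10.3776 + €18.1056 = €28.48

€28.48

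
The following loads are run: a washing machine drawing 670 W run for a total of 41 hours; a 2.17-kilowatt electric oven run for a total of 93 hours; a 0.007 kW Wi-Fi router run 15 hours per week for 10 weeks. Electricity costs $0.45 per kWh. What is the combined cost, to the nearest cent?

washing machine: 0.67 kW × 41 h = 27.47 kWh
electric oven: 2.17 kW × 93 h = 201.81 kWh
Wi-Fi router: Runtime = 15 h/week × 10 weeks = 150 h
Wi-Fi router: 0.007 kW × 150 h = 1.05 kWh
Total energy = 230.33 kWh
Cost = 230.33 × $0.45 = $103.65

$103.65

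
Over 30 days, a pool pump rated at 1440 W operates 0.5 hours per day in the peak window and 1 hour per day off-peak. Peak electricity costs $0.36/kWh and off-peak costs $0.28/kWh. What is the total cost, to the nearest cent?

$19.87

Peak energy = 1.44 kW × 0.5 h × 30 = 21.6 kWh
Off-peak energy = 1.44 kW × 1 h × 30 = 43.2 kWh
Cost = 21.6 × $0.36 + 43.2 × $0.28 = $7.776 + $12.096 = $19.87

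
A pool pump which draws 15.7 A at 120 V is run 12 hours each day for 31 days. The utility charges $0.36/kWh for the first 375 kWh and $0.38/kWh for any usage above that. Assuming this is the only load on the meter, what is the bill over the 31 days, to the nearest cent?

$258.82

Power = 15.7 A × 120 V = 1884 W = 1.884 kW
Runtime = 12 h/day × 31 days = 372 h
Energy = 1.884 kW × 372 h = 700.848 kWh
Tier 1 (0–375 kWh): 375 × $0.36 = $135
Above 375 kWh: 325.848 × $0.38 = $123.82224
Bill = $258.82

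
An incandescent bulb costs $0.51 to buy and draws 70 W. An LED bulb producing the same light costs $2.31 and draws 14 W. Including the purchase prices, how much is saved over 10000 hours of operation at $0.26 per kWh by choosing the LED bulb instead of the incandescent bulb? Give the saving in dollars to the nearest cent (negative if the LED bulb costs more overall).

incandescent bulb: $0.51 + (70/1000) kW × 10000 h × $0.26 = $0.51 + $182 = $182.51
LED bulb: $2.31 + (14/1000) kW × 10000 h × $0.26 = $2.31 + $36.4 = $38.71
Saving = $182.51 − $38.71 = $143.8

$143.80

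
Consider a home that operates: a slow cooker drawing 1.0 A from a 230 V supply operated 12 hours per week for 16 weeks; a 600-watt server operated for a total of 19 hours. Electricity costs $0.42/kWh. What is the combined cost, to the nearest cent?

slow cooker: Power = 1.0 A × 230 V = 230 W = 0.23 kW
slow cooker: Runtime = 12 h/week × 16 weeks = 192 h
slow cooker: 0.23 kW × 192 h = 44.16 kWh
server: 0.6 kW × 19 h = 11.4 kWh
Total energy = 55.56 kWh
Cost = 55.56 × $0.42 = $23.34

$23.34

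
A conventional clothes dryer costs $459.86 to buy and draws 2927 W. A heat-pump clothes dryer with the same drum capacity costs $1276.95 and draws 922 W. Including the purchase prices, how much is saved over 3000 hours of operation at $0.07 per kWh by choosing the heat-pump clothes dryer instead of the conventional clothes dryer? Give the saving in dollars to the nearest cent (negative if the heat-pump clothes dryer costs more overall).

-$396.04

conventional clothes dryer: $459.86 + (2927/1000) kW × 3000 h × $0.07 = $459.86 + $614.67 = $1074.53
heat-pump clothes dryer: $1276.95 + (922/1000) kW × 3000 h × $0.07 = $1276.95 + $193.62 = $1470.57
Saving = $1074.53 − $1470.57 = −$396.04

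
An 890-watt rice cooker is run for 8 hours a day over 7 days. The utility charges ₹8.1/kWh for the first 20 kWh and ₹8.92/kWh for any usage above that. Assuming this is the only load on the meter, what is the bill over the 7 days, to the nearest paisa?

Runtime = 8 h/day × 7 days = 56 h
Energy = 0.89 kW × 56 h = 49.84 kWh
Tier 1 (0–20 kWh): 20 × ₹8.1 = ₹162
Above 20 kWh: 29.84 × ₹8.92 = ₹266.1728
Bill = ₹428.17

₹428.17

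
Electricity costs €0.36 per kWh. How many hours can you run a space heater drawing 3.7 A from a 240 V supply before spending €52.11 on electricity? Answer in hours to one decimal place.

Power = 3.7 A × 240 V = 888 W = 0.888 kW
Energy available = €52.11 ÷ €0.36/kWh = 144.75 kWh
Hours = 144.75 kWh ÷ 0.888 kW = 163.0 h

163.0 h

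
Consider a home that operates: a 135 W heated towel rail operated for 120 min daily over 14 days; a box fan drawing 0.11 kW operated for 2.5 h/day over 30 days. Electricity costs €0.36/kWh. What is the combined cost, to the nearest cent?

€4.33

heated towel rail: Runtime = 120 min × 14 = 1680 min = 28 h
heated towel rail: 0.135 kW × 28 h = 3.78 kWh
box fan: Runtime = 2.5 h/day × 30 days = 75 h
box fan: 0.11 kW × 75 h = 8.25 kWh
Total energy = 12.03 kWh
Cost = 12.03 × €0.36 = €4.33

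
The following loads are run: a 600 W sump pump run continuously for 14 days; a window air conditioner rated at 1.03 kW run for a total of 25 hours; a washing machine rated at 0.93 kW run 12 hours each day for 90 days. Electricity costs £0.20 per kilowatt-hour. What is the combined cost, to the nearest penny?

sump pump: Runtime = 24 h × 14 = 336 h
sump pump: 0.6 kW × 336 h = 201.6 kWh
window air conditioner: 1.03 kW × 25 h = 25.75 kWh
washing machine: Runtime = 12 h/day × 90 days = 1080 h
washing machine: 0.93 kW × 1080 h = 1004.4 kWh
Total energy = 1231.75 kWh
Cost = 1231.75 × £0.20 = £246.35

£246.35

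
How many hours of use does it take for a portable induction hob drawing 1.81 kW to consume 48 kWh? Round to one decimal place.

Hours = 48 kWh ÷ 1.81 kW = 26.5 h

26.5 h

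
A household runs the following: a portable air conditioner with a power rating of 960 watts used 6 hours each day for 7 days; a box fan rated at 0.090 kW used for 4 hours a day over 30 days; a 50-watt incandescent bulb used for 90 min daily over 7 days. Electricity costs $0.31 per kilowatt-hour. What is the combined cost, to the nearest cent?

$16.01

portable air conditioner: Runtime = 6 h/day × 7 days = 42 h
portable air conditioner: 0.96 kW × 42 h = 40.32 kWh
box fan: Runtime = 4 h/day × 30 days = 120 h
box fan: 0.09 kW × 120 h = 10.8 kWh
incandescent bulb: Runtime = 90 min × 7 = 630 min = 10.5 h
incandescent bulb: 0.05 kW × 10.5 h = 0.525 kWh
Total energy = 51.645 kWh
Cost = 51.645 × $0.31 = $16.01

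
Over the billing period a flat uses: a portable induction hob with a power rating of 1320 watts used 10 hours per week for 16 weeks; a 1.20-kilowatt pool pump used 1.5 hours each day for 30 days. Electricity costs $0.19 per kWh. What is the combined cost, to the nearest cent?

$50.39

portable induction hob: Runtime = 10 h/week × 16 weeks = 160 h
portable induction hob: 1.32 kW × 160 h = 211.2 kWh
pool pump: Runtime = 1.5 h/day × 30 days = 45 h
pool pump: 1.2 kW × 45 h = 54 kWh
Total energy = 265.2 kWh
Cost = 265.2 × $0.19 = $50.39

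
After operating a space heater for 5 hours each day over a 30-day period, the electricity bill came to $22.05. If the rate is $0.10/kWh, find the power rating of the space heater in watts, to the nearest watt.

1470 W

Energy = $22.05 ÷ $0.10/kWh = 220.5 kWh
Runtime = 5 h/day × 30 days = 150 h
Power = 220.5 kWh ÷ 150 h = 1.47 kW = 1470 W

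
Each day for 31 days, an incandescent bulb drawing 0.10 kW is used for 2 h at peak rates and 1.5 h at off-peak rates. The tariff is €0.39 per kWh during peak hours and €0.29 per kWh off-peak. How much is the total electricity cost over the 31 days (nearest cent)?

Peak energy = 0.1 kW × 2 h × 31 = 6.2 kWh
Off-peak energy = 0.1 kW × 1.5 h × 31 = 4.65 kWh
Cost = 6.2 × €0.39 + 4.65 × €0.29 = €2.418 + €1.3485 = €3.77

€3.77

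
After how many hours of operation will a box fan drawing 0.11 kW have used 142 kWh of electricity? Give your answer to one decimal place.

Hours = 142 kWh ÷ 0.11 kW = 1290.9 h

1290.9 h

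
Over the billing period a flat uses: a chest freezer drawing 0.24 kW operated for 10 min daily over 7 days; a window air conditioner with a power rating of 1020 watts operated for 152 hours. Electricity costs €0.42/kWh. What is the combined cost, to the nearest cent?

chest freezer: Runtime = 10 min × 7 = 70 min = 1.166666… h
chest freezer: 0.24 kW × 1.166666… h = 0.28 kWh
window air conditioner: 1.02 kW × 152 h = 155.04 kWh
Total energy = 155.32 kWh
Cost = 155.32 × €0.42 = €65.23

€65.23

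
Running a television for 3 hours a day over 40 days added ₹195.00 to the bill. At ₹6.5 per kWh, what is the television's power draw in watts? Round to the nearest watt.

250 W

Energy = ₹195.00 ÷ ₹6.5/kWh = 30 kWh
Runtime = 3 h/day × 40 days = 120 h
Power = 30 kWh ÷ 120 h = 0.25 kW = 250 W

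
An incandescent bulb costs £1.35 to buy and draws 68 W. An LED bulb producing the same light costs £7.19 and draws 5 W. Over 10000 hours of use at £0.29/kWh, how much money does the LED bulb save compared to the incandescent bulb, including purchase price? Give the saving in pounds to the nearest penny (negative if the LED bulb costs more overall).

incandescent bulb: £1.35 + (68/1000) kW × 10000 h × £0.29 = £1.35 + £197.2 = £198.55
LED bulb: £7.19 + (5/1000) kW × 10000 h × £0.29 = £7.19 + £14.5 = £21.69
Saving = £198.55 − £21.69 = £176.86

£176.86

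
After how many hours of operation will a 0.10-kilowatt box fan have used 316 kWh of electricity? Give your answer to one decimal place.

3160.0 h

Hours = 316 kWh ÷ 0.1 kW = 3160.0 h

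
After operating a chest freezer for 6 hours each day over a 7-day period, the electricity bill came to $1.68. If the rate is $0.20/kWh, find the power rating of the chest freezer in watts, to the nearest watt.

200 W

Energy = $1.68 ÷ $0.20/kWh = 8.4 kWh
Runtime = 6 h/day × 7 days = 42 h
Power = 8.4 kWh ÷ 42 h = 0.2 kW = 200 W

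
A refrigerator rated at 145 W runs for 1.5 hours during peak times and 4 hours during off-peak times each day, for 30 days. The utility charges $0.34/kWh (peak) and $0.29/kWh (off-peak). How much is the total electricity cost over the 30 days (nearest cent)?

Peak energy = 0.145 kW × 1.5 h × 30 = 6.525 kWh
Off-peak energy = 0.145 kW × 4 h × 30 = 17.4 kWh
Cost = 6.525 × $0.34 + 17.4 × $0.29 = $2.2185 + $5.046 = $7.26

$7.26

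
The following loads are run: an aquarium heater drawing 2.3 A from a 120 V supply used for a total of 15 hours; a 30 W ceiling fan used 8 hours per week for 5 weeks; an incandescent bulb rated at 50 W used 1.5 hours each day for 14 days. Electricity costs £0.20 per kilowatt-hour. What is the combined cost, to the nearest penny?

£1.28

aquarium heater: Power = 2.3 A × 120 V = 276 W = 0.276 kW
aquarium heater: 0.276 kW × 15 h = 4.14 kWh
ceiling fan: Runtime = 8 h/week × 5 weeks = 40 h
ceiling fan: 0.03 kW × 40 h = 1.2 kWh
incandescent bulb: Runtime = 1.5 h/day × 14 days = 21 h
incandescent bulb: 0.05 kW × 21 h = 1.05 kWh
Total energy = 6.39 kWh
Cost = 6.39 × £0.20 = £1.28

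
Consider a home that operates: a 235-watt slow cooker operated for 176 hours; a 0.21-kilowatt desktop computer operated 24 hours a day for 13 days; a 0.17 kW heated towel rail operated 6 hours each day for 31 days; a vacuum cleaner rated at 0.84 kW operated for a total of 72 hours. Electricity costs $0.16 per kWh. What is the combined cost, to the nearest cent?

slow cooker: 0.235 kW × 176 h = 41.36 kWh
desktop computer: Runtime = 24 h × 13 = 312 h
desktop computer: 0.21 kW × 312 h = 65.52 kWh
heated towel rail: Runtime = 6 h/day × 31 days = 186 h
heated towel rail: 0.17 kW × 186 h = 31.62 kWh
vacuum cleaner: 0.84 kW × 72 h = 60.48 kWh
Total energy = 198.98 kWh
Cost = 198.98 × $0.16 = $31.84

$31.84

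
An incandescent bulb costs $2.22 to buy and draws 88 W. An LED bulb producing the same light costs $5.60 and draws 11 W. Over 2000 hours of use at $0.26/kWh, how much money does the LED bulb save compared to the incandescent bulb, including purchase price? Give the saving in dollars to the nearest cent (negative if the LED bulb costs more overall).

$36.66

incandescent bulb: $2.22 + (88/1000) kW × 2000 h × $0.26 = $2.22 + $45.76 = $47.98
LED bulb: $5.60 + (11/1000) kW × 2000 h × $0.26 = $5.60 + $5.72 = $11.32
Saving = $47.98 − $11.32 = $36.66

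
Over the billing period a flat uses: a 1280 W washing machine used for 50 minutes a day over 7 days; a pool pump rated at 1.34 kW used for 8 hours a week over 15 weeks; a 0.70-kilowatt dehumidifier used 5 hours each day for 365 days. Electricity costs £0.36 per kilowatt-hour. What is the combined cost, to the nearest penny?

washing machine: Runtime = 50 min × 7 = 350 min = 5.833333… h
washing machine: 1.28 kW × 5.833333… h = 7.466666… kWh
pool pump: Runtime = 8 h/week × 15 weeks = 120 h
pool pump: 1.34 kW × 120 h = 160.8 kWh
dehumidifier: Runtime = 5 h/day × 365 days = 1825 h
dehumidifier: 0.7 kW × 1825 h = 1277.5 kWh
Total energy = 1445.766666… kWh
Cost = 1445.766666… × £0.36 = £520.48

£520.48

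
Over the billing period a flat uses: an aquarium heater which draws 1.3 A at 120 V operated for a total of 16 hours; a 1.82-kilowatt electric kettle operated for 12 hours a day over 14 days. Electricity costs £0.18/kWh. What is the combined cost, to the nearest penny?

£55.49

aquarium heater: Power = 1.3 A × 120 V = 156 W = 0.156 kW
aquarium heater: 0.156 kW × 16 h = 2.496 kWh
electric kettle: Runtime = 12 h/day × 14 days = 168 h
electric kettle: 1.82 kW × 168 h = 305.76 kWh
Total energy = 308.256 kWh
Cost = 308.256 × £0.18 = £55.49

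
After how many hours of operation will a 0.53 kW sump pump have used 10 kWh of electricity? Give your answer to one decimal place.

18.9 h

Hours = 10 kWh ÷ 0.53 kW = 18.9 h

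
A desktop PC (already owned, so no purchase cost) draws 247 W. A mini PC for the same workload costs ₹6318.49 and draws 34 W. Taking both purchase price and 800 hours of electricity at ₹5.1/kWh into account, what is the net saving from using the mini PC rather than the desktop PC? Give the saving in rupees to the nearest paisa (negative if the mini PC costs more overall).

desktop PC: ₹0.00 + (247/1000) kW × 800 h × ₹5.1 = ₹0.00 + ₹1007.76 = ₹1007.76
mini PC: ₹6318.49 + (34/1000) kW × 800 h × ₹5.1 = ₹6318.49 + ₹138.72 = ₹6457.21
Saving = ₹1007.76 − ₹6457.21 = −₹5449.45

-₹5449.45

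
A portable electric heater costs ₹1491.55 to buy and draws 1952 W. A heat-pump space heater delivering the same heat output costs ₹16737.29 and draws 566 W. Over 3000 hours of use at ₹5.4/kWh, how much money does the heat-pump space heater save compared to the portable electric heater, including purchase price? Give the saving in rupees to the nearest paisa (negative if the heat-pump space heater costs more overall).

portable electric heater: ₹1491.55 + (1952/1000) kW × 3000 h × ₹5.4 = ₹1491.55 + ₹31622.4 = ₹33113.95
heat-pump space heater: ₹16737.29 + (566/1000) kW × 3000 h × ₹5.4 = ₹16737.29 + ₹9169.2 = ₹25906.49
Saving = ₹33113.95 − ₹25906.49 = ₹7207.46

₹7207.46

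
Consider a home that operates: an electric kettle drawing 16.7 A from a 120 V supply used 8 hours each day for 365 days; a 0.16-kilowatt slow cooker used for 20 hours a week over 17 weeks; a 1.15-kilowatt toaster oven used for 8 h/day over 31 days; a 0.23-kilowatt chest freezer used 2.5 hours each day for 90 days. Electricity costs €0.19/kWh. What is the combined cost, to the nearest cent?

€1186.18

electric kettle: Power = 16.7 A × 120 V = 2004 W = 2.004 kW
electric kettle: Runtime = 8 h/day × 365 days = 2920 h
electric kettle: 2.004 kW × 2920 h = 5851.68 kWh
slow cooker: Runtime = 20 h/week × 17 weeks = 340 h
slow cooker: 0.16 kW × 340 h = 54.4 kWh
toaster oven: Runtime = 8 h/day × 31 days = 248 h
toaster oven: 1.15 kW × 248 h = 285.2 kWh
chest freezer: Runtime = 2.5 h/day × 90 days = 225 h
chest freezer: 0.23 kW × 225 h = 51.75 kWh
Total energy = 6243.03 kWh
Cost = 6243.03 × €0.19 = €1186.18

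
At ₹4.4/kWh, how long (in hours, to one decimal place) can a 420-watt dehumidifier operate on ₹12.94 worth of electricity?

7.0 h

Energy available = ₹12.94 ÷ ₹4.4/kWh = 2.9409 kWh
Hours = 2.9409 kWh ÷ 0.42 kW = 7.0 h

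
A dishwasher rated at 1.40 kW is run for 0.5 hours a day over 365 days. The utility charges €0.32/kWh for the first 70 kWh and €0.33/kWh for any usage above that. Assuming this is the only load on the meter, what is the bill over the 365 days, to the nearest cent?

Runtime = 0.5 h/day × 365 days = 182.5 h
Energy = 1.4 kW × 182.5 h = 255.5 kWh
Tier 1 (0–70 kWh): 70 × €0.32 = €22.4
Above 70 kWh: 185.5 × €0.33 = €61.215
Bill = €83.62

€83.62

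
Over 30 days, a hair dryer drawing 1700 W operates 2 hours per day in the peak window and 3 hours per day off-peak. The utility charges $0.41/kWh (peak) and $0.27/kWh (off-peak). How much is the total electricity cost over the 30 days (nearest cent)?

Peak energy = 1.7 kW × 2 h × 30 = 102 kWh
Off-peak energy = 1.7 kW × 3 h × 30 = 153 kWh
Cost = 102 × $0.41 + 153 × $0.27 = $41.82 + $41.31 = $83.13

$83.13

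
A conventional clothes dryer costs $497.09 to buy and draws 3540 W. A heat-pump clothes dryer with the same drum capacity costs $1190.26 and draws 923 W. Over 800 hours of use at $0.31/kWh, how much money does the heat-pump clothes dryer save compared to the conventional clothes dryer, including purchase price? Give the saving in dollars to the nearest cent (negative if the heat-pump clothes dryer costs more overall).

-$44.15

conventional clothes dryer: $497.09 + (3540/1000) kW × 800 h × $0.31 = $497.09 + $877.92 = $1375.01
heat-pump clothes dryer: $1190.26 + (923/1000) kW × 800 h × $0.31 = $1190.26 + $228.904 = $1419.164
Saving = $1375.01 − $1419.164 = −$44.154 → -$44.15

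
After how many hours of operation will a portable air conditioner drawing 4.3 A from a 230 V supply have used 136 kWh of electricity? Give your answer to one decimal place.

137.5 h

Power = 4.3 A × 230 V = 989 W = 0.989 kW
Hours = 136 kWh ÷ 0.989 kW = 137.5 h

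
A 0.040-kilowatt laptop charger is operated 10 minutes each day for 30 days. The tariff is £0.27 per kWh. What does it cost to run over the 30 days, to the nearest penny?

Runtime = 10 min × 30 = 300 min = 5 h
Energy = 0.04 kW × 5 h = 0.2 kWh
Cost = 0.2 kWh × £0.27/kWh = £0.05

£0.05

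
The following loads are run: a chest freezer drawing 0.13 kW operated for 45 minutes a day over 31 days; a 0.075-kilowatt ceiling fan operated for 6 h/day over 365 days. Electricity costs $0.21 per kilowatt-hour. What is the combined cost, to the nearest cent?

chest freezer: Runtime = 45 min × 31 = 1395 min = 23.25 h
chest freezer: 0.13 kW × 23.25 h = 3.0225 kWh
ceiling fan: Runtime = 6 h/day × 365 days = 2190 h
ceiling fan: 0.075 kW × 2190 h = 164.25 kWh
Total energy = 167.2725 kWh
Cost = 167.2725 × $0.21 = $35.13

$35.13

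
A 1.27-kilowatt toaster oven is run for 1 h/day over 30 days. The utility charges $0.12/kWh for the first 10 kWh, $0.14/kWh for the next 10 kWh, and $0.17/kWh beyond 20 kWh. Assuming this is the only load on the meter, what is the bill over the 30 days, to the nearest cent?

$5.68

Runtime = 1 h/day × 30 days = 30 h
Energy = 1.27 kW × 30 h = 38.1 kWh
Tier 1 (0–10 kWh): 10 × $0.12 = $1.2
Tier 2 (10–20 kWh): 10 × $0.14 = $1.4
Above 20 kWh: 18.1 × $0.17 = $3.077
Bill = $5.68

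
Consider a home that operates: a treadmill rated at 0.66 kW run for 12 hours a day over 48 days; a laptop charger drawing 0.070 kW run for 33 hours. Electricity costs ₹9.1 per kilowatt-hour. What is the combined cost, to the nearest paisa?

treadmill: Runtime = 12 h/day × 48 days = 576 h
treadmill: 0.66 kW × 576 h = 380.16 kWh
laptop charger: 0.07 kW × 33 h = 2.31 kWh
Total energy = 382.47 kWh
Cost = 382.47 × ₹9.1 = ₹3480.48

₹3480.48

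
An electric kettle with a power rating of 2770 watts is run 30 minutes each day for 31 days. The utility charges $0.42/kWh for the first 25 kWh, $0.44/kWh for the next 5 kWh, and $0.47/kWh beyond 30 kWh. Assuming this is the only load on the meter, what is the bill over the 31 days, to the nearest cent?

Runtime = 30 min × 31 = 930 min = 15.5 h
Energy = 2.77 kW × 15.5 h = 42.935 kWh
Tier 1 (0–25 kWh): 25 × $0.42 = $10.5
Tier 2 (25–30 kWh): 5 × $0.44 = $2.2
Above 30 kWh: 12.935 × $0.47 = $6.07945
Bill = $18.78

$18.78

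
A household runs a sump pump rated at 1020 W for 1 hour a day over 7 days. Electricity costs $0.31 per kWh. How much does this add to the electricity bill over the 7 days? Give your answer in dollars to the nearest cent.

$2.21

Runtime = 1 h/day × 7 days = 7 h
Energy = 1.02 kW × 7 h = 7.14 kWh
Cost = 7.14 kWh × $0.31/kWh = $2.21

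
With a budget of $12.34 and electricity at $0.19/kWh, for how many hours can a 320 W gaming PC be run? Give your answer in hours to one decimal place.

203.0 h

Energy available = $12.34 ÷ $0.19/kWh = 64.9474 kWh
Hours = 64.9474 kWh ÷ 0.32 kW = 203.0 h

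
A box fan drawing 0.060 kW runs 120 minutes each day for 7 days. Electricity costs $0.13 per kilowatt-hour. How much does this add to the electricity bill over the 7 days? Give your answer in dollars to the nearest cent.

Runtime = 120 min × 7 = 840 min = 14 h
Energy = 0.06 kW × 14 h = 0.84 kWh
Cost = 0.84 kWh × $0.13/kWh = $0.11

$0.11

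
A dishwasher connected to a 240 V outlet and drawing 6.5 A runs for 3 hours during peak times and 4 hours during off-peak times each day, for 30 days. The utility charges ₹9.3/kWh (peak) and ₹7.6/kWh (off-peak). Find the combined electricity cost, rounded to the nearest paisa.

Power = 6.5 A × 240 V = 1560 W = 1.56 kW
Peak energy = 1.56 kW × 3 h × 30 = 140.4 kWh
Off-peak energy = 1.56 kW × 4 h × 30 = 187.2 kWh
Cost = 140.4 × ₹9.3 + 187.2 × ₹7.6 = ₹1305.72 + ₹1422.72 = ₹2728.44

₹2728.44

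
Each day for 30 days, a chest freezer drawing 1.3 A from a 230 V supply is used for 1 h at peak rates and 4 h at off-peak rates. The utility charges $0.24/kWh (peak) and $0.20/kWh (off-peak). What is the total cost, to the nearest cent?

$9.33

Power = 1.3 A × 230 V = 299 W = 0.299 kW
Peak energy = 0.299 kW × 1 h × 30 = 8.97 kWh
Off-peak energy = 0.299 kW × 4 h × 30 = 35.88 kWh
Cost = 8.97 × $0.24 + 35.88 × $0.20 = $2.1528 + $7.176 = $9.33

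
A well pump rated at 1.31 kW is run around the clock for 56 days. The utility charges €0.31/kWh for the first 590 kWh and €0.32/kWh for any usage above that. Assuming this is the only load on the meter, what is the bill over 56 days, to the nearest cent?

Runtime = 24 h × 56 = 1344 h
Energy = 1.31 kW × 1344 h = 1760.64 kWh
Tier 1 (0–590 kWh): 590 × €0.31 = €182.9
Above 590 kWh: 1170.64 × €0.32 = €374.6048
Bill = €557.50

€557.50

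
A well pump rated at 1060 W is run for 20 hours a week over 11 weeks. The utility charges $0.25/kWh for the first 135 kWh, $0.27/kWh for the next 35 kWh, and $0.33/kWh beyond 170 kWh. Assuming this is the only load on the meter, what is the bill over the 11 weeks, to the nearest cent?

Runtime = 20 h/week × 11 weeks = 220 h
Energy = 1.06 kW × 220 h = 233.2 kWh
Tier 1 (0–135 kWh): 135 × $0.25 = $33.75
Tier 2 (135–170 kWh): 35 × $0.27 = $9.45
Above 170 kWh: 63.2 × $0.33 = $20.856
Bill = $64.06

$64.06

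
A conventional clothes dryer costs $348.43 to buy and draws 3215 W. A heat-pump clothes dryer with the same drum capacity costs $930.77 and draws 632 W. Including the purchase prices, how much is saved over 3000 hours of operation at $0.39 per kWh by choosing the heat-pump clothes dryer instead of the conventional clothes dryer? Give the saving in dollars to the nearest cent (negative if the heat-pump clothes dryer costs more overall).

$2439.77

conventional clothes dryer: $348.43 + (3215/1000) kW × 3000 h × $0.39 = $348.43 + $3761.55 = $4109.98
heat-pump clothes dryer: $930.77 + (632/1000) kW × 3000 h × $0.39 = $930.77 + $739.44 = $1670.21
Saving = $4109.98 − $1670.21 = $2439.77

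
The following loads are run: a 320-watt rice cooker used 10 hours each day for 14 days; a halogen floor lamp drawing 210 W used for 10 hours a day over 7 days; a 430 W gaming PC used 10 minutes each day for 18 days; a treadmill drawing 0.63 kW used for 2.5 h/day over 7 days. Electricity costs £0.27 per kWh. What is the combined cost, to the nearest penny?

rice cooker: Runtime = 10 h/day × 14 days = 140 h
rice cooker: 0.32 kW × 140 h = 44.8 kWh
halogen floor lamp: Runtime = 10 h/day × 7 days = 70 h
halogen floor lamp: 0.21 kW × 70 h = 14.7 kWh
gaming PC: Runtime = 10 min × 18 = 180 min = 3 h
gaming PC: 0.43 kW × 3 h = 1.29 kWh
treadmill: Runtime = 2.5 h/day × 7 days = 17.5 h
treadmill: 0.63 kW × 17.5 h = 11.025 kWh
Total energy = 71.815 kWh
Cost = 71.815 × £0.27 = £19.39

£19.39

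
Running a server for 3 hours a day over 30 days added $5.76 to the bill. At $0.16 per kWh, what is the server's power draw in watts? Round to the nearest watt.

Energy = $5.76 ÷ $0.16/kWh = 36 kWh
Runtime = 3 h/day × 30 days = 90 h
Power = 36 kWh ÷ 90 h = 0.4 kW = 400 W

400 W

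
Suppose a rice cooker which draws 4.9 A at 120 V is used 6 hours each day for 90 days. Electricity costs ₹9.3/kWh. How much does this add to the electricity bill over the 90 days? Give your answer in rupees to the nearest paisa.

Power = 4.9 A × 120 V = 588 W = 0.588 kW
Runtime = 6 h/day × 90 days = 540 h
Energy = 0.588 kW × 540 h = 317.52 kWh
Cost = 317.52 kWh × ₹9.3/kWh = ₹2952.94

₹2952.94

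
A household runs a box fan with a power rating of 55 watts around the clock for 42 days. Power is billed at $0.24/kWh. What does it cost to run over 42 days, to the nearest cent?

Runtime = 24 h × 42 = 1008 h
Energy = 0.055 kW × 1008 h = 55.44 kWh
Cost = 55.44 kWh × $0.24/kWh = $13.31

$13.31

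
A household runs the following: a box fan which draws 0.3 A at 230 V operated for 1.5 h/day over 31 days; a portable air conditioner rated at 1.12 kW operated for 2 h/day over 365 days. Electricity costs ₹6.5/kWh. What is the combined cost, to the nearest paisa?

box fan: Power = 0.3 A × 230 V = 69 W = 0.069 kW
box fan: Runtime = 1.5 h/day × 31 days = 46.5 h
box fan: 0.069 kW × 46.5 h = 3.2085 kWh
portable air conditioner: Runtime = 2 h/day × 365 days = 730 h
portable air conditioner: 1.12 kW × 730 h = 817.6 kWh
Total energy = 820.8085 kWh
Cost = 820.8085 × ₹6.5 = ₹5335.26

₹5335.26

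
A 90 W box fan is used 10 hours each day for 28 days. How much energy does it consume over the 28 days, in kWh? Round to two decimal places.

Runtime = 10 h/day × 28 days = 280 h
Energy = 0.09 kW × 280 h = 25.2 kWh

25.20 kWh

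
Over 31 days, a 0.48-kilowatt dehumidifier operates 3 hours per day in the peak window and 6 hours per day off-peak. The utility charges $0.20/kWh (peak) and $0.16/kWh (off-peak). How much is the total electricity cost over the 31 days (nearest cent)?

Peak energy = 0.48 kW × 3 h × 31 = 44.64 kWh
Off-peak energy = 0.48 kW × 6 h × 31 = 89.28 kWh
Cost = 44.64 × $0.20 + 89.28 × $0.16 = $8.928 + $14.2848 = $23.21

$23.21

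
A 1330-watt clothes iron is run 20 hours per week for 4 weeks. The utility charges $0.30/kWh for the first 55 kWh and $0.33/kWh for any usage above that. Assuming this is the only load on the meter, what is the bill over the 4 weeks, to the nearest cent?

$33.46

Runtime = 20 h/week × 4 weeks = 80 h
Energy = 1.33 kW × 80 h = 106.4 kWh
Tier 1 (0–55 kWh): 55 × $0.30 = $16.5
Above 55 kWh: 51.4 × $0.33 = $16.962
Bill = $33.46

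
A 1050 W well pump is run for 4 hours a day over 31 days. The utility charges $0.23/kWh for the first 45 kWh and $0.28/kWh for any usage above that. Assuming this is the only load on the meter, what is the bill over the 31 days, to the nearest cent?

$34.21

Runtime = 4 h/day × 31 days = 124 h
Energy = 1.05 kW × 124 h = 130.2 kWh
Tier 1 (0–45 kWh): 45 × $0.23 = $10.35
Above 45 kWh: 85.2 × $0.28 = $23.856
Bill = $34.21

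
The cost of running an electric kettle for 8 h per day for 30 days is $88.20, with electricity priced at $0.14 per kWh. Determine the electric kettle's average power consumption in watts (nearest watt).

2625 W

Energy = $88.20 ÷ $0.14/kWh = 630 kWh
Runtime = 8 h/day × 30 days = 240 h
Power = 630 kWh ÷ 240 h = 2.625 kW = 2625 W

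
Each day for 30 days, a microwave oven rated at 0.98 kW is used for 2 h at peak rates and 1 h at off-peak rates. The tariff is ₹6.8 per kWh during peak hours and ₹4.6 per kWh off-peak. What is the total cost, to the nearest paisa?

Peak energy = 0.98 kW × 2 h × 30 = 58.8 kWh
Off-peak energy = 0.98 kW × 1 h × 30 = 29.4 kWh
Cost = 58.8 × ₹6.8 + 29.4 × ₹4.6 = ₹399.84 + ₹135.24 = ₹535.08

₹535.08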